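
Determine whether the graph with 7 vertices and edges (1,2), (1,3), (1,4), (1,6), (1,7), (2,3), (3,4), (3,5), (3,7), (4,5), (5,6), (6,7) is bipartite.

Step 1: Attempt 2-coloring using BFS:
  Start at vertex 1, assign color 0
  Color vertex 2 with color 1 (neighbor of 1)
  Color vertex 3 with color 1 (neighbor of 1)
  Color vertex 4 with color 1 (neighbor of 1)
  Color vertex 6 with color 1 (neighbor of 1)
  Color vertex 7 with color 1 (neighbor of 1)

Step 2: Conflict found! Vertices 2 and 3 are adjacent but have the same color.
This means the graph contains an odd cycle.

The graph is NOT bipartite.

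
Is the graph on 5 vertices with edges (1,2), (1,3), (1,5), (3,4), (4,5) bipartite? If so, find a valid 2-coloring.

Step 1: Attempt 2-coloring using BFS:
  Start at vertex 1, assign color 0
  Color vertex 2 with color 1 (neighbor of 1)
  Color vertex 3 with color 1 (neighbor of 1)
  Color vertex 5 with color 1 (neighbor of 1)
  Color vertex 4 with color 0 (neighbor of 3)

Step 2: 2-coloring succeeded. No conflicts found.
  Set A (color 0): {1, 4}
  Set B (color 1): {2, 3, 5}

The graph is bipartite with partition {1, 4}, {2, 3, 5}.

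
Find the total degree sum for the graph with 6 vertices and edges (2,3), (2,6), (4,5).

Step 1: Count edges incident to each vertex:
  deg(1) = 0 (neighbors: none)
  deg(2) = 2 (neighbors: 3, 6)
  deg(3) = 1 (neighbors: 2)
  deg(4) = 1 (neighbors: 5)
  deg(5) = 1 (neighbors: 4)
  deg(6) = 1 (neighbors: 2)

Step 2: Sum all degrees:
  0 + 2 + 1 + 1 + 1 + 1 = 6

Verification: sum of degrees = 2 * |E| = 2 * 3 = 6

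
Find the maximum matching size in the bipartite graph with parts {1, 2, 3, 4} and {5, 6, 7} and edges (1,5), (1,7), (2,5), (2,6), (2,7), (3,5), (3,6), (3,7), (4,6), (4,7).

Step 1: List the neighbors of each left vertex:
  1: 5, 7
  2: 5, 6, 7
  3: 5, 6, 7
  4: 6, 7

Step 2: Greedily match left vertices, then look for augmenting paths:
  Match 1 -- 5
  Match 2 -- 6
  Match 3 -- 7
  No augmenting path remains.

Step 3: Verify this is maximum:
  Matching size 3 = min(|L|, |R|) = min(4, 3), which is an upper bound, so this matching is maximum.

Maximum matching: {(1,5), (2,6), (3,7)}
Size: 3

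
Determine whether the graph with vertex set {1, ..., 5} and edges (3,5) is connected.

Step 1: Build adjacency list from edges:
  1: (none)
  2: (none)
  3: 5
  4: (none)
  5: 3

Step 2: Run BFS/DFS from vertex 1:
  Visited: {1}
  Reached 1 of 5 vertices

Step 3: Only 1 of 5 vertices reached. Graph is disconnected.
Connected components: {1}, {2}, {3, 5}, {4}
Answer: No, the graph is not connected (4 components).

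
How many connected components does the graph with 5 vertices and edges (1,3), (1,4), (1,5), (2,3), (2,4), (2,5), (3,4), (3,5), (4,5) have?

Step 1: Build adjacency list from edges:
  1: 3, 4, 5
  2: 3, 4, 5
  3: 1, 2, 4, 5
  4: 1, 2, 3, 5
  5: 1, 2, 3, 4

Step 2: Run BFS/DFS from vertex 1:
  Visited: {1, 3, 4, 5, 2}
  Reached 5 of 5 vertices

Step 3: All 5 vertices reached from vertex 1, so the graph is connected.
Number of connected components: 1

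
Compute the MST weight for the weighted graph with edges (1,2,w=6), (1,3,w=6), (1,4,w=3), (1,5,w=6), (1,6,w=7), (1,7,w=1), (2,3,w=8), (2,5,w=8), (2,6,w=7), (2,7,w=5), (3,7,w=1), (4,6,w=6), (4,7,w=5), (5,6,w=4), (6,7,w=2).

Apply Kruskal's algorithm (sort edges by weight, add if no cycle):

Sorted edges by weight:
  (1,7) w=1
  (3,7) w=1
  (6,7) w=2
  (1,4) w=3
  (5,6) w=4
  (2,7) w=5
  (4,7) w=5
  (1,5) w=6
  (1,2) w=6
  (1,3) w=6
  (4,6) w=6
  (1,6) w=7
  (2,6) w=7
  (2,3) w=8
  (2,5) w=8

Add edge (1,7) w=1 -- no cycle. Running total: 1
Add edge (3,7) w=1 -- no cycle. Running total: 2
Add edge (6,7) w=2 -- no cycle. Running total: 4
Add edge (1,4) w=3 -- no cycle. Running total: 7
Add edge (5,6) w=4 -- no cycle. Running total: 11
Add edge (2,7) w=5 -- no cycle. Running total: 16

MST edges: (1,7,w=1), (3,7,w=1), (6,7,w=2), (1,4,w=3), (5,6,w=4), (2,7,w=5)
Total MST weight: 1 + 1 + 2 + 3 + 4 + 5 = 16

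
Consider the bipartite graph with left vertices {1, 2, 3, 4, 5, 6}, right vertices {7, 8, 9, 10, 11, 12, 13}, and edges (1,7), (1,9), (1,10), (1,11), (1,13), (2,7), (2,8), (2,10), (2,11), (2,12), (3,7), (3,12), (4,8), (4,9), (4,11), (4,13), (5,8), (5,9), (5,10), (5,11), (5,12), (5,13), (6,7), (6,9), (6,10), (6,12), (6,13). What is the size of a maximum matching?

Step 1: List the neighbors of each left vertex:
  1: 7, 9, 10, 11, 13
  2: 7, 8, 10, 11, 12
  3: 7, 12
  4: 8, 9, 11, 13
  5: 8, 9, 10, 11, 12, 13
  6: 7, 9, 10, 12, 13

Step 2: Greedily match left vertices, then look for augmenting paths:
  Match 1 -- 7
  Match 2 -- 8
  Match 3 -- 12
  Match 4 -- 9
  Match 5 -- 10
  Match 6 -- 13
  No augmenting path remains.

Step 3: Verify this is maximum:
  Matching size 6 = min(|L|, |R|) = min(6, 7), which is an upper bound, so this matching is maximum.

Maximum matching: {(1,7), (2,8), (3,12), (4,9), (5,10), (6,13)}
Size: 6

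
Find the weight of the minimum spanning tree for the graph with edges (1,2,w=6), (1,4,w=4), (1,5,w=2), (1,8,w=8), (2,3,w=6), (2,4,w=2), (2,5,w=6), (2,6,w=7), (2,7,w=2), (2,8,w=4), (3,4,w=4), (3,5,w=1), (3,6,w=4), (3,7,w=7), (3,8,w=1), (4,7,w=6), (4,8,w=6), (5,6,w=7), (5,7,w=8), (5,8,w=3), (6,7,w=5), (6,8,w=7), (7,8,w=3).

Apply Kruskal's algorithm (sort edges by weight, add if no cycle):

Sorted edges by weight:
  (3,5) w=1
  (3,8) w=1
  (1,5) w=2
  (2,4) w=2
  (2,7) w=2
  (5,8) w=3
  (7,8) w=3
  (1,4) w=4
  (2,8) w=4
  (3,6) w=4
  (3,4) w=4
  (6,7) w=5
  (1,2) w=6
  (2,3) w=6
  (2,5) w=6
  (4,7) w=6
  (4,8) w=6
  (2,6) w=7
  (3,7) w=7
  (5,6) w=7
  (6,8) w=7
  (1,8) w=8
  (5,7) w=8

Add edge (3,5) w=1 -- no cycle. Running total: 1
Add edge (3,8) w=1 -- no cycle. Running total: 2
Add edge (1,5) w=2 -- no cycle. Running total: 4
Add edge (2,4) w=2 -- no cycle. Running total: 6
Add edge (2,7) w=2 -- no cycle. Running total: 8
Skip edge (5,8) w=3 -- would create cycle
Add edge (7,8) w=3 -- no cycle. Running total: 11
Skip edge (1,4) w=4 -- would create cycle
Skip edge (2,8) w=4 -- would create cycle
Add edge (3,6) w=4 -- no cycle. Running total: 15

MST edges: (3,5,w=1), (3,8,w=1), (1,5,w=2), (2,4,w=2), (2,7,w=2), (7,8,w=3), (3,6,w=4)
Total MST weight: 1 + 1 + 2 + 2 + 2 + 3 + 4 = 15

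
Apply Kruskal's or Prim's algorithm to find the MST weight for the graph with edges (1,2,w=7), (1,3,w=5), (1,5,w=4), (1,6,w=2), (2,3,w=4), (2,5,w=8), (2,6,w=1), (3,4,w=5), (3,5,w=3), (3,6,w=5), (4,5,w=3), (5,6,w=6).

Apply Kruskal's algorithm (sort edges by weight, add if no cycle):

Sorted edges by weight:
  (2,6) w=1
  (1,6) w=2
  (3,5) w=3
  (4,5) w=3
  (1,5) w=4
  (2,3) w=4
  (1,3) w=5
  (3,4) w=5
  (3,6) w=5
  (5,6) w=6
  (1,2) w=7
  (2,5) w=8

Add edge (2,6) w=1 -- no cycle. Running total: 1
Add edge (1,6) w=2 -- no cycle. Running total: 3
Add edge (3,5) w=3 -- no cycle. Running total: 6
Add edge (4,5) w=3 -- no cycle. Running total: 9
Add edge (1,5) w=4 -- no cycle. Running total: 13

MST edges: (2,6,w=1), (1,6,w=2), (3,5,w=3), (4,5,w=3), (1,5,w=4)
Total MST weight: 1 + 2 + 3 + 3 + 4 = 13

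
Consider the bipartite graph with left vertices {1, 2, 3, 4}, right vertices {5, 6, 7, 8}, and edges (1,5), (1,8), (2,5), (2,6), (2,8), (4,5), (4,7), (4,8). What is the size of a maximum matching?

Step 1: List the neighbors of each left vertex:
  1: 5, 8
  2: 5, 6, 8
  3: (none)
  4: 5, 7, 8

Step 2: Greedily match left vertices, then look for augmenting paths:
  Match 1 -- 5
  Match 2 -- 6
  Match 4 -- 7
  No augmenting path remains.

Step 3: Verify this is maximum:
  Matching has size 3. The vertex set {1, 2, 4} covers every edge and has size 3; any matching has at most one edge per cover vertex, so 3 is maximum (König's theorem).

Maximum matching: {(1,5), (2,6), (4,7)}
Size: 3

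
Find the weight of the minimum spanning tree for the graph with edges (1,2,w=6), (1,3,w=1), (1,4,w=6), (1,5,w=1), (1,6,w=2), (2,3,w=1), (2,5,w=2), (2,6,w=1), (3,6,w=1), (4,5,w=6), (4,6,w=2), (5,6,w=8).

Apply Kruskal's algorithm (sort edges by weight, add if no cycle):

Sorted edges by weight:
  (1,3) w=1
  (1,5) w=1
  (2,6) w=1
  (2,3) w=1
  (3,6) w=1
  (1,6) w=2
  (2,5) w=2
  (4,6) w=2
  (1,4) w=6
  (1,2) w=6
  (4,5) w=6
  (5,6) w=8

Add edge (1,3) w=1 -- no cycle. Running total: 1
Add edge (1,5) w=1 -- no cycle. Running total: 2
Add edge (2,6) w=1 -- no cycle. Running total: 3
Add edge (2,3) w=1 -- no cycle. Running total: 4
Skip edge (3,6) w=1 -- would create cycle
Skip edge (1,6) w=2 -- would create cycle
Skip edge (2,5) w=2 -- would create cycle
Add edge (4,6) w=2 -- no cycle. Running total: 6

MST edges: (1,3,w=1), (1,5,w=1), (2,6,w=1), (2,3,w=1), (4,6,w=2)
Total MST weight: 1 + 1 + 1 + 1 + 2 = 6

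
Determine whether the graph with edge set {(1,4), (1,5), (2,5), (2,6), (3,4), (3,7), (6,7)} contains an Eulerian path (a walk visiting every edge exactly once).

Step 1: Find the degree of each vertex:
  deg(1) = 2
  deg(2) = 2
  deg(3) = 2
  deg(4) = 2
  deg(5) = 2
  deg(6) = 2
  deg(7) = 2

Step 2: Count vertices with odd degree:
  All vertices have even degree (0 odd-degree vertices)

Step 3: Apply Euler's theorem:
  - Eulerian circuit exists iff graph is connected and all vertices have even degree
  - Eulerian path exists iff graph is connected and has 0 or 2 odd-degree vertices

Graph is connected with 0 odd-degree vertices.
Both Eulerian circuit and Eulerian path exist.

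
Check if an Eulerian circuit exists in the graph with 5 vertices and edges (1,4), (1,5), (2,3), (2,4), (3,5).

Step 1: Find the degree of each vertex:
  deg(1) = 2
  deg(2) = 2
  deg(3) = 2
  deg(4) = 2
  deg(5) = 2

Step 2: Count vertices with odd degree:
  All vertices have even degree (0 odd-degree vertices)

Step 3: Apply Euler's theorem:
  - Eulerian circuit exists iff graph is connected and all vertices have even degree
  - Eulerian path exists iff graph is connected and has 0 or 2 odd-degree vertices

Graph is connected with 0 odd-degree vertices.
Both Eulerian circuit and Eulerian path exist.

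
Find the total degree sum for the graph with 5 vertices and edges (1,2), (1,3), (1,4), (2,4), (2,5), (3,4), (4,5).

Step 1: Count edges incident to each vertex:
  deg(1) = 3 (neighbors: 2, 3, 4)
  deg(2) = 3 (neighbors: 1, 4, 5)
  deg(3) = 2 (neighbors: 1, 4)
  deg(4) = 4 (neighbors: 1, 2, 3, 5)
  deg(5) = 2 (neighbors: 2, 4)

Step 2: Sum all degrees:
  3 + 3 + 2 + 4 + 2 = 14

Verification: sum of degrees = 2 * |E| = 2 * 7 = 14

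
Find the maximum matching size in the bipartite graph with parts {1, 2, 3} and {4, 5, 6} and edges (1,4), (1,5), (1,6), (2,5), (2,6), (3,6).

Step 1: List the neighbors of each left vertex:
  1: 4, 5, 6
  2: 5, 6
  3: 6

Step 2: Greedily match left vertices, then look for augmenting paths:
  Match 1 -- 4
  Match 2 -- 5
  Match 3 -- 6
  No augmenting path remains.

Step 3: Verify this is maximum:
  Matching size 3 = min(|L|, |R|) = min(3, 3), which is an upper bound, so this matching is maximum.

Maximum matching: {(1,4), (2,5), (3,6)}
Size: 3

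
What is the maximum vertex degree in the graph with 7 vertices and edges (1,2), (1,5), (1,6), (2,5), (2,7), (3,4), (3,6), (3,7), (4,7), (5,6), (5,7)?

Step 1: Count edges incident to each vertex:
  deg(1) = 3 (neighbors: 2, 5, 6)
  deg(2) = 3 (neighbors: 1, 5, 7)
  deg(3) = 3 (neighbors: 4, 6, 7)
  deg(4) = 2 (neighbors: 3, 7)
  deg(5) = 4 (neighbors: 1, 2, 6, 7)
  deg(6) = 3 (neighbors: 1, 3, 5)
  deg(7) = 4 (neighbors: 2, 3, 4, 5)

Step 2: Find maximum:
  max(3, 3, 3, 2, 4, 3, 4) = 4 (vertex 5)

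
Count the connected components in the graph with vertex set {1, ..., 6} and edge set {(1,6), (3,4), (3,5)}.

Step 1: Build adjacency list from edges:
  1: 6
  2: (none)
  3: 4, 5
  4: 3
  5: 3
  6: 1

Step 2: Run BFS/DFS from vertex 1:
  Visited: {1, 6}
  Reached 2 of 6 vertices

Step 3: Only 2 of 6 vertices reached. Graph is disconnected.
Connected components: {1, 6}, {2}, {3, 4, 5}
Number of connected components: 3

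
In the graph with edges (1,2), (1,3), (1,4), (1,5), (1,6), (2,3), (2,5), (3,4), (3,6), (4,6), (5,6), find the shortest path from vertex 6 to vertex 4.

Step 1: Build adjacency list:
  1: 2, 3, 4, 5, 6
  2: 1, 3, 5
  3: 1, 2, 4, 6
  4: 1, 3, 6
  5: 1, 2, 6
  6: 1, 3, 4, 5

Step 2: BFS from vertex 6 to find shortest path to 4:
  vertex 1 reached at distance 1
  vertex 3 reached at distance 1
  vertex 4 reached at distance 1

Step 3: Shortest path: 6 -> 4
Path length: 1 edge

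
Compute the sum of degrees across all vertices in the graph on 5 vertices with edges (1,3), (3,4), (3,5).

Step 1: Count edges incident to each vertex:
  deg(1) = 1 (neighbors: 3)
  deg(2) = 0 (neighbors: none)
  deg(3) = 3 (neighbors: 1, 4, 5)
  deg(4) = 1 (neighbors: 3)
  deg(5) = 1 (neighbors: 3)

Step 2: Sum all degrees:
  1 + 0 + 3 + 1 + 1 = 6

Verification: sum of degrees = 2 * |E| = 2 * 3 = 6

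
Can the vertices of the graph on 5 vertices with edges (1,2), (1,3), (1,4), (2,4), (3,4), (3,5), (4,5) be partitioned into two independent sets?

Step 1: Attempt 2-coloring using BFS:
  Start at vertex 1, assign color 0
  Color vertex 2 with color 1 (neighbor of 1)
  Color vertex 3 with color 1 (neighbor of 1)
  Color vertex 4 with color 1 (neighbor of 1)

Step 2: Conflict found! Vertices 2 and 4 are adjacent but have the same color.
This means the graph contains an odd cycle.

The graph is NOT bipartite.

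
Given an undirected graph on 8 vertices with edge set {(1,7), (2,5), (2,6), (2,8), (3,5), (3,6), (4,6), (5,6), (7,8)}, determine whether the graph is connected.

Step 1: Build adjacency list from edges:
  1: 7
  2: 5, 6, 8
  3: 5, 6
  4: 6
  5: 2, 3, 6
  6: 2, 3, 4, 5
  7: 1, 8
  8: 2, 7

Step 2: Run BFS/DFS from vertex 1:
  Visited: {1, 7, 8, 2, 5, 6, 3, 4}
  Reached 8 of 8 vertices

Step 3: All 8 vertices reached from vertex 1, so the graph is connected.
Answer: Yes, the graph is connected.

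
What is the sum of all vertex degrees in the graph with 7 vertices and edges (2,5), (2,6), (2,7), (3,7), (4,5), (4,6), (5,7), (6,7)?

Step 1: Count edges incident to each vertex:
  deg(1) = 0 (neighbors: none)
  deg(2) = 3 (neighbors: 5, 6, 7)
  deg(3) = 1 (neighbors: 7)
  deg(4) = 2 (neighbors: 5, 6)
  deg(5) = 3 (neighbors: 2, 4, 7)
  deg(6) = 3 (neighbors: 2, 4, 7)
  deg(7) = 4 (neighbors: 2, 3, 5, 6)

Step 2: Sum all degrees:
  0 + 3 + 1 + 2 + 3 + 3 + 4 = 16

Verification: sum of degrees = 2 * |E| = 2 * 8 = 16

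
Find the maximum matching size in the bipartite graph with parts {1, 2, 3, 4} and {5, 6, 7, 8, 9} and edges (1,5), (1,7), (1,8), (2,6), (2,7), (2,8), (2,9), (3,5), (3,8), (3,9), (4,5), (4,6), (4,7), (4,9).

Step 1: List the neighbors of each left vertex:
  1: 5, 7, 8
  2: 6, 7, 8, 9
  3: 5, 8, 9
  4: 5, 6, 7, 9

Step 2: Greedily match left vertices, then look for augmenting paths:
  Match 1 -- 5
  Match 2 -- 6
  Match 3 -- 8
  Match 4 -- 7
  No augmenting path remains.

Step 3: Verify this is maximum:
  Matching size 4 = min(|L|, |R|) = min(4, 5), which is an upper bound, so this matching is maximum.

Maximum matching: {(1,5), (2,6), (3,8), (4,7)}
Size: 4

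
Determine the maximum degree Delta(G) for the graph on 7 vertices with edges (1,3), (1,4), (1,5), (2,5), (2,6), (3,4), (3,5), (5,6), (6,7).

Step 1: Count edges incident to each vertex:
  deg(1) = 3 (neighbors: 3, 4, 5)
  deg(2) = 2 (neighbors: 5, 6)
  deg(3) = 3 (neighbors: 1, 4, 5)
  deg(4) = 2 (neighbors: 1, 3)
  deg(5) = 4 (neighbors: 1, 2, 3, 6)
  deg(6) = 3 (neighbors: 2, 5, 7)
  deg(7) = 1 (neighbors: 6)

Step 2: Find maximum:
  max(3, 2, 3, 2, 4, 3, 1) = 4 (vertex 5)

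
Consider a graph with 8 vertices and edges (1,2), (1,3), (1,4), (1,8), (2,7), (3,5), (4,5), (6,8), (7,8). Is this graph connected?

Step 1: Build adjacency list from edges:
  1: 2, 3, 4, 8
  2: 1, 7
  3: 1, 5
  4: 1, 5
  5: 3, 4
  6: 8
  7: 2, 8
  8: 1, 6, 7

Step 2: Run BFS/DFS from vertex 1:
  Visited: {1, 2, 3, 4, 8, 7, 5, 6}
  Reached 8 of 8 vertices

Step 3: All 8 vertices reached from vertex 1, so the graph is connected.
Answer: Yes, the graph is connected.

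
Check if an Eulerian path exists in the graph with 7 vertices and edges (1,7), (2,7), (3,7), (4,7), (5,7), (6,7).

Step 1: Find the degree of each vertex:
  deg(1) = 1
  deg(2) = 1
  deg(3) = 1
  deg(4) = 1
  deg(5) = 1
  deg(6) = 1
  deg(7) = 6

Step 2: Count vertices with odd degree:
  Odd-degree vertices: 1, 2, 3, 4, 5, 6 (6 total)

Step 3: Apply Euler's theorem:
  - Eulerian circuit exists iff graph is connected and all vertices have even degree
  - Eulerian path exists iff graph is connected and has 0 or 2 odd-degree vertices

Graph has 6 odd-degree vertices (need 0 or 2).
Neither Eulerian path nor Eulerian circuit exists.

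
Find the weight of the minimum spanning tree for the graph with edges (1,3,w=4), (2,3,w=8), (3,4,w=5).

Apply Kruskal's algorithm (sort edges by weight, add if no cycle):

Sorted edges by weight:
  (1,3) w=4
  (3,4) w=5
  (2,3) w=8

Add edge (1,3) w=4 -- no cycle. Running total: 4
Add edge (3,4) w=5 -- no cycle. Running total: 9
Add edge (2,3) w=8 -- no cycle. Running total: 17

MST edges: (1,3,w=4), (3,4,w=5), (2,3,w=8)
Total MST weight: 4 + 5 + 8 = 17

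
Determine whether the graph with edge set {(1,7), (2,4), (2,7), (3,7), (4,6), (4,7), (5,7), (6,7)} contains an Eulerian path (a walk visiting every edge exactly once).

Step 1: Find the degree of each vertex:
  deg(1) = 1
  deg(2) = 2
  deg(3) = 1
  deg(4) = 3
  deg(5) = 1
  deg(6) = 2
  deg(7) = 6

Step 2: Count vertices with odd degree:
  Odd-degree vertices: 1, 3, 4, 5 (4 total)

Step 3: Apply Euler's theorem:
  - Eulerian circuit exists iff graph is connected and all vertices have even degree
  - Eulerian path exists iff graph is connected and has 0 or 2 odd-degree vertices

Graph has 4 odd-degree vertices (need 0 or 2).
Neither Eulerian path nor Eulerian circuit exists.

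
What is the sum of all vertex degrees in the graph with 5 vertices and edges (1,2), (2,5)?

Step 1: Count edges incident to each vertex:
  deg(1) = 1 (neighbors: 2)
  deg(2) = 2 (neighbors: 1, 5)
  deg(3) = 0 (neighbors: none)
  deg(4) = 0 (neighbors: none)
  deg(5) = 1 (neighbors: 2)

Step 2: Sum all degrees:
  1 + 2 + 0 + 0 + 1 = 4

Verification: sum of degrees = 2 * |E| = 2 * 2 = 4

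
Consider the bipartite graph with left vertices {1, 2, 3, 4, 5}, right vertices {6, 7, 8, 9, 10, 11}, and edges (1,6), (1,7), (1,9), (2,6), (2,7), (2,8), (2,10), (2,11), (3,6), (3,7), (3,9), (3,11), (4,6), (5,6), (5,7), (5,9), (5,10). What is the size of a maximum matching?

Step 1: List the neighbors of each left vertex:
  1: 6, 7, 9
  2: 6, 7, 8, 10, 11
  3: 6, 7, 9, 11
  4: 6
  5: 6, 7, 9, 10

Step 2: Greedily match left vertices, then look for augmenting paths:
  Match 1 -- 7
  Match 2 -- 8
  Match 3 -- 9
  Match 4 -- 6
  Match 5 -- 10
  No augmenting path remains.

Step 3: Verify this is maximum:
  Matching size 5 = min(|L|, |R|) = min(5, 6), which is an upper bound, so this matching is maximum.

Maximum matching: {(1,7), (2,8), (3,9), (4,6), (5,10)}
Size: 5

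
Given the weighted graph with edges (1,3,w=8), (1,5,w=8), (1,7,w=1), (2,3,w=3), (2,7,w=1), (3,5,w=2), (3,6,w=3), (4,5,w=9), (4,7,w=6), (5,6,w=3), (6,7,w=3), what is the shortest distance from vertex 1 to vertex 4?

Step 1: Build adjacency list with weights:
  1: 3(w=8), 5(w=8), 7(w=1)
  2: 3(w=3), 7(w=1)
  3: 1(w=8), 2(w=3), 5(w=2), 6(w=3)
  4: 5(w=9), 7(w=6)
  5: 1(w=8), 3(w=2), 4(w=9), 6(w=3)
  6: 3(w=3), 5(w=3), 7(w=3)
  7: 1(w=1), 2(w=1), 4(w=6), 6(w=3)

Step 2: Apply Dijkstra's algorithm from vertex 1:
  Visit vertex 1 (distance=0)
    Update dist[3] = 8
    Update dist[5] = 8
    Update dist[7] = 1
  Visit vertex 7 (distance=1)
    Update dist[2] = 2
    Update dist[4] = 7
    Update dist[6] = 4
  Visit vertex 2 (distance=2)
    Update dist[3] = 5
  Visit vertex 6 (distance=4)
    Update dist[5] = 7
  Visit vertex 3 (distance=5)
  Visit vertex 4 (distance=7)

Step 3: Shortest path: 1 -> 7 -> 4
Total weight: 1 + 6 = 7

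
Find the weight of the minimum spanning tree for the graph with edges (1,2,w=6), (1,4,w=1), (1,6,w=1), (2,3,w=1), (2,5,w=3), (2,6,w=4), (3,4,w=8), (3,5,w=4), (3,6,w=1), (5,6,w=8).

Apply Kruskal's algorithm (sort edges by weight, add if no cycle):

Sorted edges by weight:
  (1,4) w=1
  (1,6) w=1
  (2,3) w=1
  (3,6) w=1
  (2,5) w=3
  (2,6) w=4
  (3,5) w=4
  (1,2) w=6
  (3,4) w=8
  (5,6) w=8

Add edge (1,4) w=1 -- no cycle. Running total: 1
Add edge (1,6) w=1 -- no cycle. Running total: 2
Add edge (2,3) w=1 -- no cycle. Running total: 3
Add edge (3,6) w=1 -- no cycle. Running total: 4
Add edge (2,5) w=3 -- no cycle. Running total: 7

MST edges: (1,4,w=1), (1,6,w=1), (2,3,w=1), (3,6,w=1), (2,5,w=3)
Total MST weight: 1 + 1 + 1 + 1 + 3 = 7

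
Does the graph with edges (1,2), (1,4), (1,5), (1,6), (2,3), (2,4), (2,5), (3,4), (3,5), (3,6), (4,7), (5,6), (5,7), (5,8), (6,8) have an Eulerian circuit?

Step 1: Find the degree of each vertex:
  deg(1) = 4
  deg(2) = 4
  deg(3) = 4
  deg(4) = 4
  deg(5) = 6
  deg(6) = 4
  deg(7) = 2
  deg(8) = 2

Step 2: Count vertices with odd degree:
  All vertices have even degree (0 odd-degree vertices)

Step 3: Apply Euler's theorem:
  - Eulerian circuit exists iff graph is connected and all vertices have even degree
  - Eulerian path exists iff graph is connected and has 0 or 2 odd-degree vertices

Graph is connected with 0 odd-degree vertices.
Both Eulerian circuit and Eulerian path exist.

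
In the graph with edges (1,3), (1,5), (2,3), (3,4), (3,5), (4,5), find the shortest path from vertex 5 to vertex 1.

Step 1: Build adjacency list:
  1: 3, 5
  2: 3
  3: 1, 2, 4, 5
  4: 3, 5
  5: 1, 3, 4

Step 2: BFS from vertex 5 to find shortest path to 1:
  vertex 1 reached at distance 1

Step 3: Shortest path: 5 -> 1
Path length: 1 edge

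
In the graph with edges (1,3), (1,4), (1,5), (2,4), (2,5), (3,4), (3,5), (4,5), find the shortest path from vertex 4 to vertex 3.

Step 1: Build adjacency list:
  1: 3, 4, 5
  2: 4, 5
  3: 1, 4, 5
  4: 1, 2, 3, 5
  5: 1, 2, 3, 4

Step 2: BFS from vertex 4 to find shortest path to 3:
  vertex 1 reached at distance 1
  vertex 2 reached at distance 1
  vertex 3 reached at distance 1

Step 3: Shortest path: 4 -> 3
Path length: 1 edge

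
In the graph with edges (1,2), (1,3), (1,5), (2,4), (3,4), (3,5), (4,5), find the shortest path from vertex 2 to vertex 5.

Step 1: Build adjacency list:
  1: 2, 3, 5
  2: 1, 4
  3: 1, 4, 5
  4: 2, 3, 5
  5: 1, 3, 4

Step 2: BFS from vertex 2 to find shortest path to 5:
  vertex 1 reached at distance 1
  vertex 4 reached at distance 1
  vertex 3 reached at distance 2
  vertex 5 reached at distance 2

Step 3: Shortest path: 2 -> 1 -> 5
Path length: 2 edges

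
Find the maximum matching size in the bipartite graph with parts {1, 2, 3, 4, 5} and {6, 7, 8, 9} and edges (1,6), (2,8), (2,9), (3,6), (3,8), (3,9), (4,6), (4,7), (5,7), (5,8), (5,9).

Step 1: List the neighbors of each left vertex:
  1: 6
  2: 8, 9
  3: 6, 8, 9
  4: 6, 7
  5: 7, 8, 9

Step 2: Greedily match left vertices, then look for augmenting paths:
  Match 1 -- 6
  Match 2 -- 8
  Match 3 -- 9
  Match 4 -- 7
  No augmenting path remains.

Step 3: Verify this is maximum:
  Matching size 4 = min(|L|, |R|) = min(5, 4), which is an upper bound, so this matching is maximum.

Maximum matching: {(1,6), (2,8), (3,9), (4,7)}
Size: 4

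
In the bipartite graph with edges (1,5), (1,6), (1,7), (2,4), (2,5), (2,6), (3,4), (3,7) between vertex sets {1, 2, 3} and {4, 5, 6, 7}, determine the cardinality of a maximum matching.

Step 1: List the neighbors of each left vertex:
  1: 5, 6, 7
  2: 4, 5, 6
  3: 4, 7

Step 2: Greedily match left vertices, then look for augmenting paths:
  Match 1 -- 5
  Match 2 -- 4
  Match 3 -- 7
  No augmenting path remains.

Step 3: Verify this is maximum:
  Matching size 3 = min(|L|, |R|) = min(3, 4), which is an upper bound, so this matching is maximum.

Maximum matching: {(1,5), (2,4), (3,7)}
Size: 3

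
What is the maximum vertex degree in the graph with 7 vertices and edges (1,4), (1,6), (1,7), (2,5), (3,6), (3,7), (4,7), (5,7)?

Step 1: Count edges incident to each vertex:
  deg(1) = 3 (neighbors: 4, 6, 7)
  deg(2) = 1 (neighbors: 5)
  deg(3) = 2 (neighbors: 6, 7)
  deg(4) = 2 (neighbors: 1, 7)
  deg(5) = 2 (neighbors: 2, 7)
  deg(6) = 2 (neighbors: 1, 3)
  deg(7) = 4 (neighbors: 1, 3, 4, 5)

Step 2: Find maximum:
  max(3, 1, 2, 2, 2, 2, 4) = 4 (vertex 7)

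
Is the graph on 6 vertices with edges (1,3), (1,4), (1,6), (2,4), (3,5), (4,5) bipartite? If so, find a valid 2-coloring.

Step 1: Attempt 2-coloring using BFS:
  Start at vertex 1, assign color 0
  Color vertex 3 with color 1 (neighbor of 1)
  Color vertex 4 with color 1 (neighbor of 1)
  Color vertex 6 with color 1 (neighbor of 1)
  Color vertex 5 with color 0 (neighbor of 3)
  Color vertex 2 with color 0 (neighbor of 4)

Step 2: 2-coloring succeeded. No conflicts found.
  Set A (color 0): {1, 2, 5}
  Set B (color 1): {3, 4, 6}

The graph is bipartite with partition {1, 2, 5}, {3, 4, 6}.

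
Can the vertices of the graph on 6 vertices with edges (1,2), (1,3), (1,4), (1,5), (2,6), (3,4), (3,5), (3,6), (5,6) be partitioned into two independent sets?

Step 1: Attempt 2-coloring using BFS:
  Start at vertex 1, assign color 0
  Color vertex 2 with color 1 (neighbor of 1)
  Color vertex 3 with color 1 (neighbor of 1)
  Color vertex 4 with color 1 (neighbor of 1)
  Color vertex 5 with color 1 (neighbor of 1)
  Color vertex 6 with color 0 (neighbor of 2)

Step 2: Conflict found! Vertices 3 and 4 are adjacent but have the same color.
This means the graph contains an odd cycle.

The graph is NOT bipartite.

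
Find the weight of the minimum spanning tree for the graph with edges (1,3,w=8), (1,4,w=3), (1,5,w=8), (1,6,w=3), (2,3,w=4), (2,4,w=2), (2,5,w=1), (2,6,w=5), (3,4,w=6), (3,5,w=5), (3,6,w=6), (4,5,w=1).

Apply Kruskal's algorithm (sort edges by weight, add if no cycle):

Sorted edges by weight:
  (2,5) w=1
  (4,5) w=1
  (2,4) w=2
  (1,6) w=3
  (1,4) w=3
  (2,3) w=4
  (2,6) w=5
  (3,5) w=5
  (3,6) w=6
  (3,4) w=6
  (1,5) w=8
  (1,3) w=8

Add edge (2,5) w=1 -- no cycle. Running total: 1
Add edge (4,5) w=1 -- no cycle. Running total: 2
Skip edge (2,4) w=2 -- would create cycle
Add edge (1,6) w=3 -- no cycle. Running total: 5
Add edge (1,4) w=3 -- no cycle. Running total: 8
Add edge (2,3) w=4 -- no cycle. Running total: 12

MST edges: (2,5,w=1), (4,5,w=1), (1,6,w=3), (1,4,w=3), (2,3,w=4)
Total MST weight: 1 + 1 + 3 + 3 + 4 = 12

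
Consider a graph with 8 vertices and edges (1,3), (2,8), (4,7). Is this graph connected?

Step 1: Build adjacency list from edges:
  1: 3
  2: 8
  3: 1
  4: 7
  5: (none)
  6: (none)
  7: 4
  8: 2

Step 2: Run BFS/DFS from vertex 1:
  Visited: {1, 3}
  Reached 2 of 8 vertices

Step 3: Only 2 of 8 vertices reached. Graph is disconnected.
Connected components: {1, 3}, {2, 8}, {4, 7}, {5}, {6}
Answer: No, the graph is not connected (5 components).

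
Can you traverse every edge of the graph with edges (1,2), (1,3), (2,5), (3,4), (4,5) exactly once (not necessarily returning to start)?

Step 1: Find the degree of each vertex:
  deg(1) = 2
  deg(2) = 2
  deg(3) = 2
  deg(4) = 2
  deg(5) = 2

Step 2: Count vertices with odd degree:
  All vertices have even degree (0 odd-degree vertices)

Step 3: Apply Euler's theorem:
  - Eulerian circuit exists iff graph is connected and all vertices have even degree
  - Eulerian path exists iff graph is connected and has 0 or 2 odd-degree vertices

Graph is connected with 0 odd-degree vertices.
Both Eulerian circuit and Eulerian path exist.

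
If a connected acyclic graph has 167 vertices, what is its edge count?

A tree on n vertices always has exactly n - 1 edges.
For n = 167: edges = 167 - 1 = 166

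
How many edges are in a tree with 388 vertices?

A tree on n vertices always has exactly n - 1 edges.
For n = 388: edges = 388 - 1 = 387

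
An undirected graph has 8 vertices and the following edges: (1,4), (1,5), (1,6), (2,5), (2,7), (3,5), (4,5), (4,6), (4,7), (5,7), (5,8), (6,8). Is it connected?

Step 1: Build adjacency list from edges:
  1: 4, 5, 6
  2: 5, 7
  3: 5
  4: 1, 5, 6, 7
  5: 1, 2, 3, 4, 7, 8
  6: 1, 4, 8
  7: 2, 4, 5
  8: 5, 6

Step 2: Run BFS/DFS from vertex 1:
  Visited: {1, 4, 5, 6, 7, 2, 3, 8}
  Reached 8 of 8 vertices

Step 3: All 8 vertices reached from vertex 1, so the graph is connected.
Answer: Yes, the graph is connected.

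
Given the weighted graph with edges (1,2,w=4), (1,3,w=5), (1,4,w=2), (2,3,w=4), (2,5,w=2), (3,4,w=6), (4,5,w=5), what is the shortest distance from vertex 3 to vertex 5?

Step 1: Build adjacency list with weights:
  1: 2(w=4), 3(w=5), 4(w=2)
  2: 1(w=4), 3(w=4), 5(w=2)
  3: 1(w=5), 2(w=4), 4(w=6)
  4: 1(w=2), 3(w=6), 5(w=5)
  5: 2(w=2), 4(w=5)

Step 2: Apply Dijkstra's algorithm from vertex 3:
  Visit vertex 3 (distance=0)
    Update dist[1] = 5
    Update dist[2] = 4
    Update dist[4] = 6
  Visit vertex 2 (distance=4)
    Update dist[5] = 6
  Visit vertex 1 (distance=5)
  Visit vertex 4 (distance=6)
  Visit vertex 5 (distance=6)

Step 3: Shortest path: 3 -> 2 -> 5
Total weight: 4 + 2 = 6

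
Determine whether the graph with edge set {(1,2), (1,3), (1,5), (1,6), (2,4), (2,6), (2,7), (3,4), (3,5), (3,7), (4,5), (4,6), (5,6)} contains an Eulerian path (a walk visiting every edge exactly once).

Step 1: Find the degree of each vertex:
  deg(1) = 4
  deg(2) = 4
  deg(3) = 4
  deg(4) = 4
  deg(5) = 4
  deg(6) = 4
  deg(7) = 2

Step 2: Count vertices with odd degree:
  All vertices have even degree (0 odd-degree vertices)

Step 3: Apply Euler's theorem:
  - Eulerian circuit exists iff graph is connected and all vertices have even degree
  - Eulerian path exists iff graph is connected and has 0 or 2 odd-degree vertices

Graph is connected with 0 odd-degree vertices.
Both Eulerian circuit and Eulerian path exist.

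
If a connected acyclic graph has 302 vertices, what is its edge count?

A tree on n vertices always has exactly n - 1 edges.
For n = 302: edges = 302 - 1 = 301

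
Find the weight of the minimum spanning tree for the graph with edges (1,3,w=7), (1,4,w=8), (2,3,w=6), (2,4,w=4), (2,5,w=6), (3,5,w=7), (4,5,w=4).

Apply Kruskal's algorithm (sort edges by weight, add if no cycle):

Sorted edges by weight:
  (2,4) w=4
  (4,5) w=4
  (2,5) w=6
  (2,3) w=6
  (1,3) w=7
  (3,5) w=7
  (1,4) w=8

Add edge (2,4) w=4 -- no cycle. Running total: 4
Add edge (4,5) w=4 -- no cycle. Running total: 8
Skip edge (2,5) w=6 -- would create cycle
Add edge (2,3) w=6 -- no cycle. Running total: 14
Add edge (1,3) w=7 -- no cycle. Running total: 21

MST edges: (2,4,w=4), (4,5,w=4), (2,3,w=6), (1,3,w=7)
Total MST weight: 4 + 4 + 6 + 7 = 21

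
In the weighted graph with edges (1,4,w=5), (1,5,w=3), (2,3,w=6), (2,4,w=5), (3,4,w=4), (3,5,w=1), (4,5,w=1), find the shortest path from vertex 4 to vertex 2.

Step 1: Build adjacency list with weights:
  1: 4(w=5), 5(w=3)
  2: 3(w=6), 4(w=5)
  3: 2(w=6), 4(w=4), 5(w=1)
  4: 1(w=5), 2(w=5), 3(w=4), 5(w=1)
  5: 1(w=3), 3(w=1), 4(w=1)

Step 2: Apply Dijkstra's algorithm from vertex 4:
  Visit vertex 4 (distance=0)
    Update dist[1] = 5
    Update dist[2] = 5
    Update dist[3] = 4
    Update dist[5] = 1
  Visit vertex 5 (distance=1)
    Update dist[1] = 4
    Update dist[3] = 2
  Visit vertex 3 (distance=2)
  Visit vertex 1 (distance=4)
  Visit vertex 2 (distance=5)

Step 3: Shortest path: 4 -> 2
Total weight: 5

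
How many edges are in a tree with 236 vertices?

A tree on n vertices always has exactly n - 1 edges.
For n = 236: edges = 236 - 1 = 235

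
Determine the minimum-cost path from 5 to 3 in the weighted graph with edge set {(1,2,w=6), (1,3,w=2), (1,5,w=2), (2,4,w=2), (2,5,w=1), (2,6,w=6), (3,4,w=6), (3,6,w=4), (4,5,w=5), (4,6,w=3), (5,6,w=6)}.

Step 1: Build adjacency list with weights:
  1: 2(w=6), 3(w=2), 5(w=2)
  2: 1(w=6), 4(w=2), 5(w=1), 6(w=6)
  3: 1(w=2), 4(w=6), 6(w=4)
  4: 2(w=2), 3(w=6), 5(w=5), 6(w=3)
  5: 1(w=2), 2(w=1), 4(w=5), 6(w=6)
  6: 2(w=6), 3(w=4), 4(w=3), 5(w=6)

Step 2: Apply Dijkstra's algorithm from vertex 5:
  Visit vertex 5 (distance=0)
    Update dist[1] = 2
    Update dist[2] = 1
    Update dist[4] = 5
    Update dist[6] = 6
  Visit vertex 2 (distance=1)
    Update dist[4] = 3
  Visit vertex 1 (distance=2)
    Update dist[3] = 4
  Visit vertex 4 (distance=3)
  Visit vertex 3 (distance=4)

Step 3: Shortest path: 5 -> 1 -> 3
Total weight: 2 + 2 = 4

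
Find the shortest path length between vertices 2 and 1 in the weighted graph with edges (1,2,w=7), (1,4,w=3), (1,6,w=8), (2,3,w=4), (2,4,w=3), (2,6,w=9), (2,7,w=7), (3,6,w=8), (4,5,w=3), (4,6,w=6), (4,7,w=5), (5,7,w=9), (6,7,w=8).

Step 1: Build adjacency list with weights:
  1: 2(w=7), 4(w=3), 6(w=8)
  2: 1(w=7), 3(w=4), 4(w=3), 6(w=9), 7(w=7)
  3: 2(w=4), 6(w=8)
  4: 1(w=3), 2(w=3), 5(w=3), 6(w=6), 7(w=5)
  5: 4(w=3), 7(w=9)
  6: 1(w=8), 2(w=9), 3(w=8), 4(w=6), 7(w=8)
  7: 2(w=7), 4(w=5), 5(w=9), 6(w=8)

Step 2: Apply Dijkstra's algorithm from vertex 2:
  Visit vertex 2 (distance=0)
    Update dist[1] = 7
    Update dist[3] = 4
    Update dist[4] = 3
    Update dist[6] = 9
    Update dist[7] = 7
  Visit vertex 4 (distance=3)
    Update dist[1] = 6
    Update dist[5] = 6
  Visit vertex 3 (distance=4)
  Visit vertex 1 (distance=6)

Step 3: Shortest path: 2 -> 4 -> 1
Total weight: 3 + 3 = 6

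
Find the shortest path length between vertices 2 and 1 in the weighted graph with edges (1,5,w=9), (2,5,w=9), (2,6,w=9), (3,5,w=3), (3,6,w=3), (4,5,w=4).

Step 1: Build adjacency list with weights:
  1: 5(w=9)
  2: 5(w=9), 6(w=9)
  3: 5(w=3), 6(w=3)
  4: 5(w=4)
  5: 1(w=9), 2(w=9), 3(w=3), 4(w=4)
  6: 2(w=9), 3(w=3)

Step 2: Apply Dijkstra's algorithm from vertex 2:
  Visit vertex 2 (distance=0)
    Update dist[5] = 9
    Update dist[6] = 9
  Visit vertex 5 (distance=9)
    Update dist[1] = 18
    Update dist[3] = 12
    Update dist[4] = 13
  Visit vertex 6 (distance=9)
  Visit vertex 3 (distance=12)
  Visit vertex 4 (distance=13)
  Visit vertex 1 (distance=18)

Step 3: Shortest path: 2 -> 5 -> 1
Total weight: 9 + 9 = 18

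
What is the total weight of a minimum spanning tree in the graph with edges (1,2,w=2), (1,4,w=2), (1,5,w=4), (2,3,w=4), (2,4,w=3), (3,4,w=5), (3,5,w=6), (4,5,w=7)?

Apply Kruskal's algorithm (sort edges by weight, add if no cycle):

Sorted edges by weight:
  (1,2) w=2
  (1,4) w=2
  (2,4) w=3
  (1,5) w=4
  (2,3) w=4
  (3,4) w=5
  (3,5) w=6
  (4,5) w=7

Add edge (1,2) w=2 -- no cycle. Running total: 2
Add edge (1,4) w=2 -- no cycle. Running total: 4
Skip edge (2,4) w=3 -- would create cycle
Add edge (1,5) w=4 -- no cycle. Running total: 8
Add edge (2,3) w=4 -- no cycle. Running total: 12

MST edges: (1,2,w=2), (1,4,w=2), (1,5,w=4), (2,3,w=4)
Total MST weight: 2 + 2 + 4 + 4 = 12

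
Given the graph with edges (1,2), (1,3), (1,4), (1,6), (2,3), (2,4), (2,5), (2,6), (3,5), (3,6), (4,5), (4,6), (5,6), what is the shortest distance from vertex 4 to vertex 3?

Step 1: Build adjacency list:
  1: 2, 3, 4, 6
  2: 1, 3, 4, 5, 6
  3: 1, 2, 5, 6
  4: 1, 2, 5, 6
  5: 2, 3, 4, 6
  6: 1, 2, 3, 4, 5

Step 2: BFS from vertex 4 to find shortest path to 3:
  vertex 1 reached at distance 1
  vertex 2 reached at distance 1
  vertex 5 reached at distance 1
  vertex 6 reached at distance 1
  vertex 3 reached at distance 2

Step 3: Shortest path: 4 -> 6 -> 3
Path length: 2 edges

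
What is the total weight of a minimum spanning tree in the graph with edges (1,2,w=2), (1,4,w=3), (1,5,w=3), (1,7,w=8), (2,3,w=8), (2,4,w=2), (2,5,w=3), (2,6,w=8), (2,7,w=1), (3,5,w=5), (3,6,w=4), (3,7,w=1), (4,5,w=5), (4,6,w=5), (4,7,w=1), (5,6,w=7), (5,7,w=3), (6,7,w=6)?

Apply Kruskal's algorithm (sort edges by weight, add if no cycle):

Sorted edges by weight:
  (2,7) w=1
  (3,7) w=1
  (4,7) w=1
  (1,2) w=2
  (2,4) w=2
  (1,4) w=3
  (1,5) w=3
  (2,5) w=3
  (5,7) w=3
  (3,6) w=4
  (3,5) w=5
  (4,5) w=5
  (4,6) w=5
  (6,7) w=6
  (5,6) w=7
  (1,7) w=8
  (2,3) w=8
  (2,6) w=8

Add edge (2,7) w=1 -- no cycle. Running total: 1
Add edge (3,7) w=1 -- no cycle. Running total: 2
Add edge (4,7) w=1 -- no cycle. Running total: 3
Add edge (1,2) w=2 -- no cycle. Running total: 5
Skip edge (2,4) w=2 -- would create cycle
Skip edge (1,4) w=3 -- would create cycle
Add edge (1,5) w=3 -- no cycle. Running total: 8
Skip edge (2,5) w=3 -- would create cycle
Skip edge (5,7) w=3 -- would create cycle
Add edge (3,6) w=4 -- no cycle. Running total: 12

MST edges: (2,7,w=1), (3,7,w=1), (4,7,w=1), (1,2,w=2), (1,5,w=3), (3,6,w=4)
Total MST weight: 1 + 1 + 1 + 2 + 3 + 4 = 12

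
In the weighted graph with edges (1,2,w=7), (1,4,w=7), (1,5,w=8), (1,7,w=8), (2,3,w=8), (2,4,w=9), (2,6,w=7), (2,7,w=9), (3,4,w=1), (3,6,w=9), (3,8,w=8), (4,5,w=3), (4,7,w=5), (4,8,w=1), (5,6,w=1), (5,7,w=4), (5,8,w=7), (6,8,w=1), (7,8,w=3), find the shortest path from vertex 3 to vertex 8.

Step 1: Build adjacency list with weights:
  1: 2(w=7), 4(w=7), 5(w=8), 7(w=8)
  2: 1(w=7), 3(w=8), 4(w=9), 6(w=7), 7(w=9)
  3: 2(w=8), 4(w=1), 6(w=9), 8(w=8)
  4: 1(w=7), 2(w=9), 3(w=1), 5(w=3), 7(w=5), 8(w=1)
  5: 1(w=8), 4(w=3), 6(w=1), 7(w=4), 8(w=7)
  6: 2(w=7), 3(w=9), 5(w=1), 8(w=1)
  7: 1(w=8), 2(w=9), 4(w=5), 5(w=4), 8(w=3)
  8: 3(w=8), 4(w=1), 5(w=7), 6(w=1), 7(w=3)

Step 2: Apply Dijkstra's algorithm from vertex 3:
  Visit vertex 3 (distance=0)
    Update dist[2] = 8
    Update dist[4] = 1
    Update dist[6] = 9
    Update dist[8] = 8
  Visit vertex 4 (distance=1)
    Update dist[1] = 8
    Update dist[5] = 4
    Update dist[7] = 6
    Update dist[8] = 2
  Visit vertex 8 (distance=2)
    Update dist[6] = 3
    Update dist[7] = 5

Step 3: Shortest path: 3 -> 4 -> 8
Total weight: 1 + 1 = 2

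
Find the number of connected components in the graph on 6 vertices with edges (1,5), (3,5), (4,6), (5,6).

Step 1: Build adjacency list from edges:
  1: 5
  2: (none)
  3: 5
  4: 6
  5: 1, 3, 6
  6: 4, 5

Step 2: Run BFS/DFS from vertex 1:
  Visited: {1, 5, 3, 6, 4}
  Reached 5 of 6 vertices

Step 3: Only 5 of 6 vertices reached. Graph is disconnected.
Connected components: {1, 3, 4, 5, 6}, {2}
Number of connected components: 2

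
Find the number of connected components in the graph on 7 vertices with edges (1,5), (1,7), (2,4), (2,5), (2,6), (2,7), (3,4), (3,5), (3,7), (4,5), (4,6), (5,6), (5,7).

Step 1: Build adjacency list from edges:
  1: 5, 7
  2: 4, 5, 6, 7
  3: 4, 5, 7
  4: 2, 3, 5, 6
  5: 1, 2, 3, 4, 6, 7
  6: 2, 4, 5
  7: 1, 2, 3, 5

Step 2: Run BFS/DFS from vertex 1:
  Visited: {1, 5, 7, 2, 3, 4, 6}
  Reached 7 of 7 vertices

Step 3: All 7 vertices reached from vertex 1, so the graph is connected.
Number of connected components: 1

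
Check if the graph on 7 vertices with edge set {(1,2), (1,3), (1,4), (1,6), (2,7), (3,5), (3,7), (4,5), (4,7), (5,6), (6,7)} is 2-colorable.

Step 1: Attempt 2-coloring using BFS:
  Start at vertex 1, assign color 0
  Color vertex 2 with color 1 (neighbor of 1)
  Color vertex 3 with color 1 (neighbor of 1)
  Color vertex 4 with color 1 (neighbor of 1)
  Color vertex 6 with color 1 (neighbor of 1)
  Color vertex 7 with color 0 (neighbor of 2)
  Color vertex 5 with color 0 (neighbor of 3)

Step 2: 2-coloring succeeded. No conflicts found.
  Set A (color 0): {1, 5, 7}
  Set B (color 1): {2, 3, 4, 6}

The graph is bipartite with partition {1, 5, 7}, {2, 3, 4, 6}.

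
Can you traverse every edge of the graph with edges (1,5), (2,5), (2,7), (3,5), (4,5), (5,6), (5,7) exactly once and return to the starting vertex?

Step 1: Find the degree of each vertex:
  deg(1) = 1
  deg(2) = 2
  deg(3) = 1
  deg(4) = 1
  deg(5) = 6
  deg(6) = 1
  deg(7) = 2

Step 2: Count vertices with odd degree:
  Odd-degree vertices: 1, 3, 4, 6 (4 total)

Step 3: Apply Euler's theorem:
  - Eulerian circuit exists iff graph is connected and all vertices have even degree
  - Eulerian path exists iff graph is connected and has 0 or 2 odd-degree vertices

Graph has 4 odd-degree vertices (need 0 or 2).
Neither Eulerian path nor Eulerian circuit exists.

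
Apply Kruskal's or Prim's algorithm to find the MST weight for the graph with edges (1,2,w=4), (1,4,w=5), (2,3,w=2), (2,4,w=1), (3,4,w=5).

Apply Kruskal's algorithm (sort edges by weight, add if no cycle):

Sorted edges by weight:
  (2,4) w=1
  (2,3) w=2
  (1,2) w=4
  (1,4) w=5
  (3,4) w=5

Add edge (2,4) w=1 -- no cycle. Running total: 1
Add edge (2,3) w=2 -- no cycle. Running total: 3
Add edge (1,2) w=4 -- no cycle. Running total: 7

MST edges: (2,4,w=1), (2,3,w=2), (1,2,w=4)
Total MST weight: 1 + 2 + 4 = 7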